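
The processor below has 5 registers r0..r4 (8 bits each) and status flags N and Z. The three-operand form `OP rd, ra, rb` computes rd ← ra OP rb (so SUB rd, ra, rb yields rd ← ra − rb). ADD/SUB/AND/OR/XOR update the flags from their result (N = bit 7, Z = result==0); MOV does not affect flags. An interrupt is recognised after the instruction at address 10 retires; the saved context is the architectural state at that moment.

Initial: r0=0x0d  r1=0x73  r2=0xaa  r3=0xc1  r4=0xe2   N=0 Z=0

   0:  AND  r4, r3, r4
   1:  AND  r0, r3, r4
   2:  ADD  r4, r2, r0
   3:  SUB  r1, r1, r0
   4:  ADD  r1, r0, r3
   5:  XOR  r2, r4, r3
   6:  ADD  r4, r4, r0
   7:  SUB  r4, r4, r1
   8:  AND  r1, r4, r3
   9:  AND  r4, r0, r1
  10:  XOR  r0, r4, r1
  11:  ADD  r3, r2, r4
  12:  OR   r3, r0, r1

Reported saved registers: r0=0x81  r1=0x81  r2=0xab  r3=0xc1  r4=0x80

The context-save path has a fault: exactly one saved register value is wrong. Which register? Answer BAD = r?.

BAD = r0

after  0: r0=0x0d r1=0x73 r2=0xaa r3=0xc1 r4=0xc0  N=1 Z=0
after  1: r0=0xc0 r1=0x73 r2=0xaa r3=0xc1 r4=0xc0  N=1 Z=0
after  2: r0=0xc0 r1=0x73 r2=0xaa r3=0xc1 r4=0x6a  N=0 Z=0
after  3: r0=0xc0 r1=0xb3 r2=0xaa r3=0xc1 r4=0x6a  N=1 Z=0
after  4: r0=0xc0 r1=0x81 r2=0xaa r3=0xc1 r4=0x6a  N=1 Z=0
after  5: r0=0xc0 r1=0x81 r2=0xab r3=0xc1 r4=0x6a  N=1 Z=0
after  6: r0=0xc0 r1=0x81 r2=0xab r3=0xc1 r4=0x2a  N=0 Z=0
after  7: r0=0xc0 r1=0x81 r2=0xab r3=0xc1 r4=0xa9  N=1 Z=0
after  8: r0=0xc0 r1=0x81 r2=0xab r3=0xc1 r4=0xa9  N=1 Z=0
after  9: r0=0xc0 r1=0x81 r2=0xab r3=0xc1 r4=0x80  N=1 Z=0
after 10: r0=0x01 r1=0x81 r2=0xab r3=0xc1 r4=0x80  N=0 Z=0
-- IRQ taken; context saved, return-PC = 11 --
mismatch: r0: reported 0x81 vs actual 0x01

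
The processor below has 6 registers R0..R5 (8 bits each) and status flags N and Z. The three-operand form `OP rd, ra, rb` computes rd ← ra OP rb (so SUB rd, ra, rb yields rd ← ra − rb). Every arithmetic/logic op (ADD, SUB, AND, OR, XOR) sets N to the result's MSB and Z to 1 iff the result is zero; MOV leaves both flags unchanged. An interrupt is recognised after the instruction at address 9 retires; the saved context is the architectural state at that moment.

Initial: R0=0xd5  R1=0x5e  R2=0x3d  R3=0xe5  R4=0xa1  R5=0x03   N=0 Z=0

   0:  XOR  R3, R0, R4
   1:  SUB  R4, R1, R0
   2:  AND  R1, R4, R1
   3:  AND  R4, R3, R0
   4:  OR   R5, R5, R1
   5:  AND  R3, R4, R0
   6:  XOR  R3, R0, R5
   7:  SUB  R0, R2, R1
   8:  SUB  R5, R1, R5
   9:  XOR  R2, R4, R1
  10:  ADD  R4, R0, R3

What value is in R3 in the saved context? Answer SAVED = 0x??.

SAVED = 0xde

after  0: R0=0xd5 R1=0x5e R2=0x3d R3=0x74 R4=0xa1 R5=0x03  N=0 Z=0
after  1: R0=0xd5 R1=0x5e R2=0x3d R3=0x74 R4=0x89 R5=0x03  N=1 Z=0
after  2: R0=0xd5 R1=0x08 R2=0x3d R3=0x74 R4=0x89 R5=0x03  N=0 Z=0
after  3: R0=0xd5 R1=0x08 R2=0x3d R3=0x74 R4=0x54 R5=0x03  N=0 Z=0
after  4: R0=0xd5 R1=0x08 R2=0x3d R3=0x74 R4=0x54 R5=0x0b  N=0 Z=0
after  5: R0=0xd5 R1=0x08 R2=0x3d R3=0x54 R4=0x54 R5=0x0b  N=0 Z=0
after  6: R0=0xd5 R1=0x08 R2=0x3d R3=0xde R4=0x54 R5=0x0b  N=1 Z=0
after  7: R0=0x35 R1=0x08 R2=0x3d R3=0xde R4=0x54 R5=0x0b  N=0 Z=0
after  8: R0=0x35 R1=0x08 R2=0x3d R3=0xde R4=0x54 R5=0xfd  N=1 Z=0
after  9: R0=0x35 R1=0x08 R2=0x5c R3=0xde R4=0x54 R5=0xfd  N=0 Z=0
-- IRQ taken; context saved, return-PC = 10 --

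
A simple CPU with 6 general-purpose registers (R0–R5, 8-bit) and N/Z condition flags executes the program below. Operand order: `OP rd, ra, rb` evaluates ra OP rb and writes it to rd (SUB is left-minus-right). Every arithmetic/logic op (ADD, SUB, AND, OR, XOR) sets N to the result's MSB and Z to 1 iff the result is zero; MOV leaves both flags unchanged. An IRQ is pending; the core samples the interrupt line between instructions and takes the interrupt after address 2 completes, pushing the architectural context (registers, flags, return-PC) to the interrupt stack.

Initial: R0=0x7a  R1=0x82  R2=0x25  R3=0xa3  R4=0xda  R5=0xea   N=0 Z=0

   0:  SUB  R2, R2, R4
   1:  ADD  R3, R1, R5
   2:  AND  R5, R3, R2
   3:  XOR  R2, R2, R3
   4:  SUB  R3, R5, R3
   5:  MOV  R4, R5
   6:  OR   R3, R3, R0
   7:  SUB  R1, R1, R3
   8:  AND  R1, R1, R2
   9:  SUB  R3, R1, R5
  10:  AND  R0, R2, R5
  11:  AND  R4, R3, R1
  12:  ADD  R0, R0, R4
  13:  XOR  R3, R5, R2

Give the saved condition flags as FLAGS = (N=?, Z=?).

FLAGS = (N=0, Z=0)

after  0: R0=0x7a R1=0x82 R2=0x4b R3=0xa3 R4=0xda R5=0xea  N=0 Z=0
after  1: R0=0x7a R1=0x82 R2=0x4b R3=0x6c R4=0xda R5=0xea  N=0 Z=0
after  2: R0=0x7a R1=0x82 R2=0x4b R3=0x6c R4=0xda R5=0x48  N=0 Z=0
-- IRQ taken; context saved, return-PC = 3 --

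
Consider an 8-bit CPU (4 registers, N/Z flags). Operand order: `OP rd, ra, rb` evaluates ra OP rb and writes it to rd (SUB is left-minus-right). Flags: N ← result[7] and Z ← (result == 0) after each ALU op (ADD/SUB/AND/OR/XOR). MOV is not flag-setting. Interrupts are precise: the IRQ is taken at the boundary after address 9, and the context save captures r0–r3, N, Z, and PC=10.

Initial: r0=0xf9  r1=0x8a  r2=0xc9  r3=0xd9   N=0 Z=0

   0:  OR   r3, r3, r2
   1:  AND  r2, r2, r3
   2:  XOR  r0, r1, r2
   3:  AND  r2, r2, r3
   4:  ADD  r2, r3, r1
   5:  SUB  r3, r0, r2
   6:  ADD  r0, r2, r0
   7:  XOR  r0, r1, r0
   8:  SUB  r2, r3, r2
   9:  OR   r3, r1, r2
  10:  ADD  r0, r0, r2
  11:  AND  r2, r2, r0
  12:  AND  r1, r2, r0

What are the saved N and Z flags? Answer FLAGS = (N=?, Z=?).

FLAGS = (N=1, Z=0)

after  0: r0=0xf9 r1=0x8a r2=0xc9 r3=0xd9  N=1 Z=0
after  1: r0=0xf9 r1=0x8a r2=0xc9 r3=0xd9  N=1 Z=0
after  2: r0=0x43 r1=0x8a r2=0xc9 r3=0xd9  N=0 Z=0
after  3: r0=0x43 r1=0x8a r2=0xc9 r3=0xd9  N=1 Z=0
after  4: r0=0x43 r1=0x8a r2=0x63 r3=0xd9  N=0 Z=0
after  5: r0=0x43 r1=0x8a r2=0x63 r3=0xe0  N=1 Z=0
after  6: r0=0xa6 r1=0x8a r2=0x63 r3=0xe0  N=1 Z=0
after  7: r0=0x2c r1=0x8a r2=0x63 r3=0xe0  N=0 Z=0
after  8: r0=0x2c r1=0x8a r2=0x7d r3=0xe0  N=0 Z=0
after  9: r0=0x2c r1=0x8a r2=0x7d r3=0xff  N=1 Z=0
-- IRQ taken; context saved, return-PC = 10 --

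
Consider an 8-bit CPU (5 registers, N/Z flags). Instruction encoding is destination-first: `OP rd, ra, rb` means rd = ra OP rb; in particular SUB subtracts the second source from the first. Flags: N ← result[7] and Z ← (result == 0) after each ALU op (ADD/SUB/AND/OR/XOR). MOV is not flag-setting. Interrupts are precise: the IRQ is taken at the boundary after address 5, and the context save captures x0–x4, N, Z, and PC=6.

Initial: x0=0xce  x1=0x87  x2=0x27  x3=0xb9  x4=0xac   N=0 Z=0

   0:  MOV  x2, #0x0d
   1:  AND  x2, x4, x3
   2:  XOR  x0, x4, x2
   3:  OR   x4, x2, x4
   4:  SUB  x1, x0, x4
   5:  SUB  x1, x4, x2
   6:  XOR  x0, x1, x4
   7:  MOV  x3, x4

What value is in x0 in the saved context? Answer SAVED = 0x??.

SAVED = 0x04

after  0: x0=0xce x1=0x87 x2=0x0d x3=0xb9 x4=0xac  N=0 Z=0
after  1: x0=0xce x1=0x87 x2=0xa8 x3=0xb9 x4=0xac  N=1 Z=0
after  2: x0=0x04 x1=0x87 x2=0xa8 x3=0xb9 x4=0xac  N=0 Z=0
after  3: x0=0x04 x1=0x87 x2=0xa8 x3=0xb9 x4=0xac  N=1 Z=0
after  4: x0=0x04 x1=0x58 x2=0xa8 x3=0xb9 x4=0xac  N=0 Z=0
after  5: x0=0x04 x1=0x04 x2=0xa8 x3=0xb9 x4=0xac  N=0 Z=0
-- IRQ taken; context saved, return-PC = 6 --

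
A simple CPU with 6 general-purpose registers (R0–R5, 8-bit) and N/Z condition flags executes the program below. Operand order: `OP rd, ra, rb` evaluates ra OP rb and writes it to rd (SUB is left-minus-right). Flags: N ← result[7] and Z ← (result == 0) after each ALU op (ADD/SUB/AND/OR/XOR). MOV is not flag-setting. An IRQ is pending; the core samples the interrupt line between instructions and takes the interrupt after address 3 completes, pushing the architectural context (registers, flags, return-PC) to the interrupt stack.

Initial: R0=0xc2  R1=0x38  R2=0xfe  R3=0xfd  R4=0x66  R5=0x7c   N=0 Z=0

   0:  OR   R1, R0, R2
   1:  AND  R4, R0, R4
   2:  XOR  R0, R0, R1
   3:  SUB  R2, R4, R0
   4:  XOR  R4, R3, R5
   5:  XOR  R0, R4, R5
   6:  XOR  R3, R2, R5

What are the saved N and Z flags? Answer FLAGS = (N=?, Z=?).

after  0: R0=0xc2 R1=0xfe R2=0xfe R3=0xfd R4=0x66 R5=0x7c  N=1 Z=0
after  1: R0=0xc2 R1=0xfe R2=0xfe R3=0xfd R4=0x42 R5=0x7c  N=0 Z=0
after  2: R0=0x3c R1=0xfe R2=0xfe R3=0xfd R4=0x42 R5=0x7c  N=0 Z=0
after  3: R0=0x3c R1=0xfe R2=0x06 R3=0xfd R4=0x42 R5=0x7c  N=0 Z=0
-- IRQ taken; context saved, return-PC = 4 --

FLAGS = (N=0, Z=0)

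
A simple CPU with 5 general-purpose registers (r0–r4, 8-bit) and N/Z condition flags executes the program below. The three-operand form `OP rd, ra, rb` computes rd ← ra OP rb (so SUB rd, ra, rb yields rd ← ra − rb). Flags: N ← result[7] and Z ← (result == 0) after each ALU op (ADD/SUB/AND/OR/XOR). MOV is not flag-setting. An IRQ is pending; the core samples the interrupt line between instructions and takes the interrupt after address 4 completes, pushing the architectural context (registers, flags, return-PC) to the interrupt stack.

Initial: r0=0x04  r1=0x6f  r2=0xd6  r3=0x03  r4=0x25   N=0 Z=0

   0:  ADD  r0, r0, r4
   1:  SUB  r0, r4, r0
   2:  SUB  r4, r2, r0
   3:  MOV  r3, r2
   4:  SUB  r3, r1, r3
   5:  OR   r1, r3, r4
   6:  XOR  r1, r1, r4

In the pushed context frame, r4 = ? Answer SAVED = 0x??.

after  0: r0=0x29 r1=0x6f r2=0xd6 r3=0x03 r4=0x25  N=0 Z=0
after  1: r0=0xfc r1=0x6f r2=0xd6 r3=0x03 r4=0x25  N=1 Z=0
after  2: r0=0xfc r1=0x6f r2=0xd6 r3=0x03 r4=0xda  N=1 Z=0
after  3: r0=0xfc r1=0x6f r2=0xd6 r3=0xd6 r4=0xda  N=1 Z=0
after  4: r0=0xfc r1=0x6f r2=0xd6 r3=0x99 r4=0xda  N=1 Z=0
-- IRQ taken; context saved, return-PC = 5 --

SAVED = 0xda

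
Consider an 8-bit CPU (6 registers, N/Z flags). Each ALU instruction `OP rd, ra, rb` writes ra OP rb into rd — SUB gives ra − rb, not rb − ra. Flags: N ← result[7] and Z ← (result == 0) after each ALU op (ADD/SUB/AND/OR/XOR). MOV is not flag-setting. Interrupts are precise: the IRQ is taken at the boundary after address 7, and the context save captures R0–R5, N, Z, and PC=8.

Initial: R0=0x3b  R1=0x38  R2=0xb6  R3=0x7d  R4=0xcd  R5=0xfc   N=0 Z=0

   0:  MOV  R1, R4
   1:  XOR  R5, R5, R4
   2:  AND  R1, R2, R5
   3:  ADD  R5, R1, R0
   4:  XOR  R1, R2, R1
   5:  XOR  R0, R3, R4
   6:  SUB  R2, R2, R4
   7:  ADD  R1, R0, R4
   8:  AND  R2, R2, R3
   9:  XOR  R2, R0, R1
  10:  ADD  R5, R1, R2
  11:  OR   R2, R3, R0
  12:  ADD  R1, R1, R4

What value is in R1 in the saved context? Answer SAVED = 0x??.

after  0: R0=0x3b R1=0xcd R2=0xb6 R3=0x7d R4=0xcd R5=0xfc  N=0 Z=0
after  1: R0=0x3b R1=0xcd R2=0xb6 R3=0x7d R4=0xcd R5=0x31  N=0 Z=0
after  2: R0=0x3b R1=0x30 R2=0xb6 R3=0x7d R4=0xcd R5=0x31  N=0 Z=0
after  3: R0=0x3b R1=0x30 R2=0xb6 R3=0x7d R4=0xcd R5=0x6b  N=0 Z=0
after  4: R0=0x3b R1=0x86 R2=0xb6 R3=0x7d R4=0xcd R5=0x6b  N=1 Z=0
after  5: R0=0xb0 R1=0x86 R2=0xb6 R3=0x7d R4=0xcd R5=0x6b  N=1 Z=0
after  6: R0=0xb0 R1=0x86 R2=0xe9 R3=0x7d R4=0xcd R5=0x6b  N=1 Z=0
after  7: R0=0xb0 R1=0x7d R2=0xe9 R3=0x7d R4=0xcd R5=0x6b  N=0 Z=0
-- IRQ taken; context saved, return-PC = 8 --

SAVED = 0x7d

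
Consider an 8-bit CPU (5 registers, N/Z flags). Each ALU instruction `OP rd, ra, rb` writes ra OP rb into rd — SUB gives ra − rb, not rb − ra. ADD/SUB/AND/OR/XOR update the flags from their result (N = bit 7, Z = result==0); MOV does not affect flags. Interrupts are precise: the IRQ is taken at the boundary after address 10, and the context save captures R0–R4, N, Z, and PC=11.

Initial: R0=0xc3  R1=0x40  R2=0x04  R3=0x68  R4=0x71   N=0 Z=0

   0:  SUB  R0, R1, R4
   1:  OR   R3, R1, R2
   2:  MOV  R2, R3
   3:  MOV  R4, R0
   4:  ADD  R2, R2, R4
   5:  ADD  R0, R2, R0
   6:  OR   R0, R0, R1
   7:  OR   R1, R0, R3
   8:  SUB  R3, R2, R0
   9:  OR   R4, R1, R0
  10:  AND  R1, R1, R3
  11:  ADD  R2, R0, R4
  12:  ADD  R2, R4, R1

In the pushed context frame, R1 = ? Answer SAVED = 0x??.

SAVED = 0x20

after  0: R0=0xcf R1=0x40 R2=0x04 R3=0x68 R4=0x71  N=1 Z=0
after  1: R0=0xcf R1=0x40 R2=0x04 R3=0x44 R4=0x71  N=0 Z=0
after  2: R0=0xcf R1=0x40 R2=0x44 R3=0x44 R4=0x71  N=0 Z=0
after  3: R0=0xcf R1=0x40 R2=0x44 R3=0x44 R4=0xcf  N=0 Z=0
after  4: R0=0xcf R1=0x40 R2=0x13 R3=0x44 R4=0xcf  N=0 Z=0
after  5: R0=0xe2 R1=0x40 R2=0x13 R3=0x44 R4=0xcf  N=1 Z=0
after  6: R0=0xe2 R1=0x40 R2=0x13 R3=0x44 R4=0xcf  N=1 Z=0
after  7: R0=0xe2 R1=0xe6 R2=0x13 R3=0x44 R4=0xcf  N=1 Z=0
after  8: R0=0xe2 R1=0xe6 R2=0x13 R3=0x31 R4=0xcf  N=0 Z=0
after  9: R0=0xe2 R1=0xe6 R2=0x13 R3=0x31 R4=0xe6  N=1 Z=0
after 10: R0=0xe2 R1=0x20 R2=0x13 R3=0x31 R4=0xe6  N=0 Z=0
-- IRQ taken; context saved, return-PC = 11 --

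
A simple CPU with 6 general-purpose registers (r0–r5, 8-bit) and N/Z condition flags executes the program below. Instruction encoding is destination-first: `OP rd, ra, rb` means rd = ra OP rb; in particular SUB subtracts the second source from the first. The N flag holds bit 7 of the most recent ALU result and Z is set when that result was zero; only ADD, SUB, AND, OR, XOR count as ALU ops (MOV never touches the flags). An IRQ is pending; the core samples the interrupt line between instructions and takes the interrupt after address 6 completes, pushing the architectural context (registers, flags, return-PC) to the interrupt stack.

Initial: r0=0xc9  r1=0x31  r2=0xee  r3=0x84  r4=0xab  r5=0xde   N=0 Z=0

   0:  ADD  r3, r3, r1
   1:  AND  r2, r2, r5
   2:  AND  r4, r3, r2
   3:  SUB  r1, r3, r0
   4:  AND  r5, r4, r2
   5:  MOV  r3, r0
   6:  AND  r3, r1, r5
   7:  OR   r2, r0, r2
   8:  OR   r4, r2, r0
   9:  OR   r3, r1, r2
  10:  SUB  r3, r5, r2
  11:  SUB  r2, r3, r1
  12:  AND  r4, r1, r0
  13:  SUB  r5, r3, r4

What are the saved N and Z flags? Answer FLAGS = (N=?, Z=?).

after  0: r0=0xc9 r1=0x31 r2=0xee r3=0xb5 r4=0xab r5=0xde  N=1 Z=0
after  1: r0=0xc9 r1=0x31 r2=0xce r3=0xb5 r4=0xab r5=0xde  N=1 Z=0
after  2: r0=0xc9 r1=0x31 r2=0xce r3=0xb5 r4=0x84 r5=0xde  N=1 Z=0
after  3: r0=0xc9 r1=0xec r2=0xce r3=0xb5 r4=0x84 r5=0xde  N=1 Z=0
after  4: r0=0xc9 r1=0xec r2=0xce r3=0xb5 r4=0x84 r5=0x84  N=1 Z=0
after  5: r0=0xc9 r1=0xec r2=0xce r3=0xc9 r4=0x84 r5=0x84  N=1 Z=0
after  6: r0=0xc9 r1=0xec r2=0xce r3=0x84 r4=0x84 r5=0x84  N=1 Z=0
-- IRQ taken; context saved, return-PC = 7 --

FLAGS = (N=1, Z=0)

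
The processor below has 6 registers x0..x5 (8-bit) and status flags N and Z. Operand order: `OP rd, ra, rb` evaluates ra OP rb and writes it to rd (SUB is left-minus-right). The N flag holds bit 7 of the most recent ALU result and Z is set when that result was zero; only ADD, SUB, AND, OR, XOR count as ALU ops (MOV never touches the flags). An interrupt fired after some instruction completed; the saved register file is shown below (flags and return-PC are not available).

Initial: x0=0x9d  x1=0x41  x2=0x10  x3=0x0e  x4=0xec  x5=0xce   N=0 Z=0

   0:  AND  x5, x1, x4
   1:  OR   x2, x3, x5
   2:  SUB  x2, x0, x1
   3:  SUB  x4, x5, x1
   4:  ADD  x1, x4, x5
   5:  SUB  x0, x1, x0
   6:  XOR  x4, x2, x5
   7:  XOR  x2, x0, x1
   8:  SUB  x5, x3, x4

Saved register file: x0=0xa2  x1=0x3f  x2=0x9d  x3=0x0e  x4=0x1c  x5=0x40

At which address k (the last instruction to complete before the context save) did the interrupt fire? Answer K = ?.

K = 7

after  0: x0=0x9d x1=0x41 x2=0x10 x3=0x0e x4=0xec x5=0x40  N=0 Z=0
after  1: x0=0x9d x1=0x41 x2=0x4e x3=0x0e x4=0xec x5=0x40  N=0 Z=0
after  2: x0=0x9d x1=0x41 x2=0x5c x3=0x0e x4=0xec x5=0x40  N=0 Z=0
after  3: x0=0x9d x1=0x41 x2=0x5c x3=0x0e x4=0xff x5=0x40  N=1 Z=0
after  4: x0=0x9d x1=0x3f x2=0x5c x3=0x0e x4=0xff x5=0x40  N=0 Z=0
after  5: x0=0xa2 x1=0x3f x2=0x5c x3=0x0e x4=0xff x5=0x40  N=1 Z=0
after  6: x0=0xa2 x1=0x3f x2=0x5c x3=0x0e x4=0x1c x5=0x40  N=0 Z=0
after  7: x0=0xa2 x1=0x3f x2=0x9d x3=0x0e x4=0x1c x5=0x40  N=1 Z=0
-- IRQ taken; context saved, return-PC = 8 --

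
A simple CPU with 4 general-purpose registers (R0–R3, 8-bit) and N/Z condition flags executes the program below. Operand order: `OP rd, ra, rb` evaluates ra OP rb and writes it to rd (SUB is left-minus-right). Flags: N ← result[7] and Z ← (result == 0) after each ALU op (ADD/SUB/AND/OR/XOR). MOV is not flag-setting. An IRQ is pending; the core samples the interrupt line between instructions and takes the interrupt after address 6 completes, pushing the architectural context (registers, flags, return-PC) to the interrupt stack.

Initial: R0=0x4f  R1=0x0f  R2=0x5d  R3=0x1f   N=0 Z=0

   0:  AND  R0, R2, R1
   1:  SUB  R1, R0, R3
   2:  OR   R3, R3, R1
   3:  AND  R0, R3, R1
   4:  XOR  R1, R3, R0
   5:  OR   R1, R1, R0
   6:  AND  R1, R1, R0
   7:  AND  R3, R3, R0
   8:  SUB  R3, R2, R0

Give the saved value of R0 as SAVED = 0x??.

after  0: R0=0x0d R1=0x0f R2=0x5d R3=0x1f  N=0 Z=0
after  1: R0=0x0d R1=0xee R2=0x5d R3=0x1f  N=1 Z=0
after  2: R0=0x0d R1=0xee R2=0x5d R3=0xff  N=1 Z=0
after  3: R0=0xee R1=0xee R2=0x5d R3=0xff  N=1 Z=0
after  4: R0=0xee R1=0x11 R2=0x5d R3=0xff  N=0 Z=0
after  5: R0=0xee R1=0xff R2=0x5d R3=0xff  N=1 Z=0
after  6: R0=0xee R1=0xee R2=0x5d R3=0xff  N=1 Z=0
-- IRQ taken; context saved, return-PC = 7 --

SAVED = 0xee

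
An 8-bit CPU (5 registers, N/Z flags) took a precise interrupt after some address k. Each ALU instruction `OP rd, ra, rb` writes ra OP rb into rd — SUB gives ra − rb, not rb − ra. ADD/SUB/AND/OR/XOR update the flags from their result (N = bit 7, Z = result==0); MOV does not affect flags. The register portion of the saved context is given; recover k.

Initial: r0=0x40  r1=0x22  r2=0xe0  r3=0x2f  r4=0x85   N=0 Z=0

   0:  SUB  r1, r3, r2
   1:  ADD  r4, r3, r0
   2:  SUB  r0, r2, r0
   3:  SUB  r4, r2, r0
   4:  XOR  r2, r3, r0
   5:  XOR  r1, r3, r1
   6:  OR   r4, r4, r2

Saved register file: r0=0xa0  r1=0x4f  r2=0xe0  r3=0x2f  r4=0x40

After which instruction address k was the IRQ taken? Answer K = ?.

after  0: r0=0x40 r1=0x4f r2=0xe0 r3=0x2f r4=0x85  N=0 Z=0
after  1: r0=0x40 r1=0x4f r2=0xe0 r3=0x2f r4=0x6f  N=0 Z=0
after  2: r0=0xa0 r1=0x4f r2=0xe0 r3=0x2f r4=0x6f  N=1 Z=0
after  3: r0=0xa0 r1=0x4f r2=0xe0 r3=0x2f r4=0x40  N=0 Z=0
-- IRQ taken; context saved, return-PC = 4 --

K = 3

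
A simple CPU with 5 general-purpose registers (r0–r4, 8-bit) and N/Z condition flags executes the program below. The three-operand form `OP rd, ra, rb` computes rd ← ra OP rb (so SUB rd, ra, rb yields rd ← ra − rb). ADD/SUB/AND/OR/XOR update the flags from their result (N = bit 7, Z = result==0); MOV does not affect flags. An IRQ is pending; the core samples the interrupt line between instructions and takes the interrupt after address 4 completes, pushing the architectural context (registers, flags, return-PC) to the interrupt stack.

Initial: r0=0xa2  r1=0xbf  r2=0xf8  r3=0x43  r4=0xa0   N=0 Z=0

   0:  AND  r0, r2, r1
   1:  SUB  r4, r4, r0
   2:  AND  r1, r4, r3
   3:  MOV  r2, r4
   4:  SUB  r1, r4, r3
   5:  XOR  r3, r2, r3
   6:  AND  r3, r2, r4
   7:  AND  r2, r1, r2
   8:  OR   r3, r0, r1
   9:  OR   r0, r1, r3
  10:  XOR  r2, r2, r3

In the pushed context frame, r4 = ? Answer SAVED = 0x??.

SAVED = 0xe8

after  0: r0=0xb8 r1=0xbf r2=0xf8 r3=0x43 r4=0xa0  N=1 Z=0
after  1: r0=0xb8 r1=0xbf r2=0xf8 r3=0x43 r4=0xe8  N=1 Z=0
after  2: r0=0xb8 r1=0x40 r2=0xf8 r3=0x43 r4=0xe8  N=0 Z=0
after  3: r0=0xb8 r1=0x40 r2=0xe8 r3=0x43 r4=0xe8  N=0 Z=0
after  4: r0=0xb8 r1=0xa5 r2=0xe8 r3=0x43 r4=0xe8  N=1 Z=0
-- IRQ taken; context saved, return-PC = 5 --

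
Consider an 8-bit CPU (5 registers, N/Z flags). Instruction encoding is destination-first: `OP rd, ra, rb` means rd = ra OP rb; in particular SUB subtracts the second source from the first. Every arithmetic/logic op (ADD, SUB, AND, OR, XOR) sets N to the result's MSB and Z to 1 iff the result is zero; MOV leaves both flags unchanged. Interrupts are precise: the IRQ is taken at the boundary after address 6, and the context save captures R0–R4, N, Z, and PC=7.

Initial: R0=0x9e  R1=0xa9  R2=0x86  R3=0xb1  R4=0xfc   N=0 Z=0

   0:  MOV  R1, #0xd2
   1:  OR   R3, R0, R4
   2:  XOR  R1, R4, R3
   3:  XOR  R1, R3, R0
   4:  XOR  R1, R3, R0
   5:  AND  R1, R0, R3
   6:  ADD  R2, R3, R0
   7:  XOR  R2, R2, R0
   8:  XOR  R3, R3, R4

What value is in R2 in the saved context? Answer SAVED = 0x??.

after  0: R0=0x9e R1=0xd2 R2=0x86 R3=0xb1 R4=0xfc  N=0 Z=0
after  1: R0=0x9e R1=0xd2 R2=0x86 R3=0xfe R4=0xfc  N=1 Z=0
after  2: R0=0x9e R1=0x02 R2=0x86 R3=0xfe R4=0xfc  N=0 Z=0
after  3: R0=0x9e R1=0x60 R2=0x86 R3=0xfe R4=0xfc  N=0 Z=0
after  4: R0=0x9e R1=0x60 R2=0x86 R3=0xfe R4=0xfc  N=0 Z=0
after  5: R0=0x9e R1=0x9e R2=0x86 R3=0xfe R4=0xfc  N=1 Z=0
after  6: R0=0x9e R1=0x9e R2=0x9c R3=0xfe R4=0xfc  N=1 Z=0
-- IRQ taken; context saved, return-PC = 7 --

SAVED = 0x9c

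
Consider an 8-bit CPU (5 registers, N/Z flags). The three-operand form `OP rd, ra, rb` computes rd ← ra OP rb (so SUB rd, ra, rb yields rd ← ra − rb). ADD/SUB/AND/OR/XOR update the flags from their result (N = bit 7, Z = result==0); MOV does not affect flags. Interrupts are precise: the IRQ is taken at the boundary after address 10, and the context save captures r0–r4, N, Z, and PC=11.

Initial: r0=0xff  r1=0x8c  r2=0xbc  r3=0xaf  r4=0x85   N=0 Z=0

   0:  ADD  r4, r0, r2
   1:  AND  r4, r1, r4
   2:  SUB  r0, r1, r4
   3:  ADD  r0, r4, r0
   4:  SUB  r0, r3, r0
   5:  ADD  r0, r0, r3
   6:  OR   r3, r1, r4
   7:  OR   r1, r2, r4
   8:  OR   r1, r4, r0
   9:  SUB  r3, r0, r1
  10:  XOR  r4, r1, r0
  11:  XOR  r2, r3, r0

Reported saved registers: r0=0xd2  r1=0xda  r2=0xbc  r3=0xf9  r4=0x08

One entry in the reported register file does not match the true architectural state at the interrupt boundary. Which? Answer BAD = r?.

after  0: r0=0xff r1=0x8c r2=0xbc r3=0xaf r4=0xbb  N=1 Z=0
after  1: r0=0xff r1=0x8c r2=0xbc r3=0xaf r4=0x88  N=1 Z=0
after  2: r0=0x04 r1=0x8c r2=0xbc r3=0xaf r4=0x88  N=0 Z=0
after  3: r0=0x8c r1=0x8c r2=0xbc r3=0xaf r4=0x88  N=1 Z=0
after  4: r0=0x23 r1=0x8c r2=0xbc r3=0xaf r4=0x88  N=0 Z=0
after  5: r0=0xd2 r1=0x8c r2=0xbc r3=0xaf r4=0x88  N=1 Z=0
after  6: r0=0xd2 r1=0x8c r2=0xbc r3=0x8c r4=0x88  N=1 Z=0
after  7: r0=0xd2 r1=0xbc r2=0xbc r3=0x8c r4=0x88  N=1 Z=0
after  8: r0=0xd2 r1=0xda r2=0xbc r3=0x8c r4=0x88  N=1 Z=0
after  9: r0=0xd2 r1=0xda r2=0xbc r3=0xf8 r4=0x88  N=1 Z=0
after 10: r0=0xd2 r1=0xda r2=0xbc r3=0xf8 r4=0x08  N=0 Z=0
-- IRQ taken; context saved, return-PC = 11 --
mismatch: r3: reported 0xf9 vs actual 0xf8

BAD = r3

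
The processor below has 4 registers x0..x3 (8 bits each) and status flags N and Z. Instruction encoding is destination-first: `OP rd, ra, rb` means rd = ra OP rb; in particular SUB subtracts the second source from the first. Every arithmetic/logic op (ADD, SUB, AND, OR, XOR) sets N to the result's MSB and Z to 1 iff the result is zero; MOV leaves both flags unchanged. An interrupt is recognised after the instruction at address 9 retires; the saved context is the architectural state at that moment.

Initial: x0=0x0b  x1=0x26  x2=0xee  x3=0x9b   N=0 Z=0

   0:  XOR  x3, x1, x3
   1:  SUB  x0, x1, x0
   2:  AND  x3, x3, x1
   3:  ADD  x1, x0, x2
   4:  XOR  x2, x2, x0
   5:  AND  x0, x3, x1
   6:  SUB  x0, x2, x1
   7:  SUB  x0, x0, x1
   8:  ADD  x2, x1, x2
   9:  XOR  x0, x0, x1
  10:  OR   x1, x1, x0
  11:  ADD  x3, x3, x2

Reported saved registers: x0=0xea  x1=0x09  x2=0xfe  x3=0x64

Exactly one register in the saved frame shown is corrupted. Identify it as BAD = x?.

after  0: x0=0x0b x1=0x26 x2=0xee x3=0xbd  N=1 Z=0
after  1: x0=0x1b x1=0x26 x2=0xee x3=0xbd  N=0 Z=0
after  2: x0=0x1b x1=0x26 x2=0xee x3=0x24  N=0 Z=0
after  3: x0=0x1b x1=0x09 x2=0xee x3=0x24  N=0 Z=0
after  4: x0=0x1b x1=0x09 x2=0xf5 x3=0x24  N=1 Z=0
after  5: x0=0x00 x1=0x09 x2=0xf5 x3=0x24  N=0 Z=1
after  6: x0=0xec x1=0x09 x2=0xf5 x3=0x24  N=1 Z=0
after  7: x0=0xe3 x1=0x09 x2=0xf5 x3=0x24  N=1 Z=0
after  8: x0=0xe3 x1=0x09 x2=0xfe x3=0x24  N=1 Z=0
after  9: x0=0xea x1=0x09 x2=0xfe x3=0x24  N=1 Z=0
-- IRQ taken; context saved, return-PC = 10 --
mismatch: x3: reported 0x64 vs actual 0x24

BAD = x3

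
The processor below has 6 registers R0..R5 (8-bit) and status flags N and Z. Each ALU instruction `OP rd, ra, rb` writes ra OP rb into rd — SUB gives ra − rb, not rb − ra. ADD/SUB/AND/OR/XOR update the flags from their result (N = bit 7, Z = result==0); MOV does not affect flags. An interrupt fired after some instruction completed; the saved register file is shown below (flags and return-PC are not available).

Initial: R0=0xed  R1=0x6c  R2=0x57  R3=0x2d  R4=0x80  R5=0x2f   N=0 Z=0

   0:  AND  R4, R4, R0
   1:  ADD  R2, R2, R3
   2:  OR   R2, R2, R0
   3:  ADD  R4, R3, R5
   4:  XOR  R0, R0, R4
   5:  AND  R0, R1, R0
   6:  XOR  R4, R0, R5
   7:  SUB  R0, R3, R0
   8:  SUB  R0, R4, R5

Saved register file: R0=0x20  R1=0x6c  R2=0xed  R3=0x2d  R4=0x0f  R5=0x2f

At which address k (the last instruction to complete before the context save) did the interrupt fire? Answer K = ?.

K = 6

after  0: R0=0xed R1=0x6c R2=0x57 R3=0x2d R4=0x80 R5=0x2f  N=1 Z=0
after  1: R0=0xed R1=0x6c R2=0x84 R3=0x2d R4=0x80 R5=0x2f  N=1 Z=0
after  2: R0=0xed R1=0x6c R2=0xed R3=0x2d R4=0x80 R5=0x2f  N=1 Z=0
after  3: R0=0xed R1=0x6c R2=0xed R3=0x2d R4=0x5c R5=0x2f  N=0 Z=0
after  4: R0=0xb1 R1=0x6c R2=0xed R3=0x2d R4=0x5c R5=0x2f  N=1 Z=0
after  5: R0=0x20 R1=0x6c R2=0xed R3=0x2d R4=0x5c R5=0x2f  N=0 Z=0
after  6: R0=0x20 R1=0x6c R2=0xed R3=0x2d R4=0x0f R5=0x2f  N=0 Z=0
-- IRQ taken; context saved, return-PC = 7 --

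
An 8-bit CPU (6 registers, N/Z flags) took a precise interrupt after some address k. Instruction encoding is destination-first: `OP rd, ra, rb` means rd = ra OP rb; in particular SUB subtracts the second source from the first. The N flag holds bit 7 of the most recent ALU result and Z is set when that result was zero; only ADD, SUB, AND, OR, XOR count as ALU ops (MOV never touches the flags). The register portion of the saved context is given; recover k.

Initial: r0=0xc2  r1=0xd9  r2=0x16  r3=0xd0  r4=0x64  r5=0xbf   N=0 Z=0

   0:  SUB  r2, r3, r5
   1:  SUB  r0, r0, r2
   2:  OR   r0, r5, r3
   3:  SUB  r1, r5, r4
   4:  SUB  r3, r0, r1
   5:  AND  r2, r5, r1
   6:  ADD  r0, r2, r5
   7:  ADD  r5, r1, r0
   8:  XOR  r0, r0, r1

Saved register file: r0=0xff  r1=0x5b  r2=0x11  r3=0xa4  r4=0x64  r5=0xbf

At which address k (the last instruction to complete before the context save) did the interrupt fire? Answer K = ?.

K = 4

after  0: r0=0xc2 r1=0xd9 r2=0x11 r3=0xd0 r4=0x64 r5=0xbf  N=0 Z=0
after  1: r0=0xb1 r1=0xd9 r2=0x11 r3=0xd0 r4=0x64 r5=0xbf  N=1 Z=0
after  2: r0=0xff r1=0xd9 r2=0x11 r3=0xd0 r4=0x64 r5=0xbf  N=1 Z=0
after  3: r0=0xff r1=0x5b r2=0x11 r3=0xd0 r4=0x64 r5=0xbf  N=0 Z=0
after  4: r0=0xff r1=0x5b r2=0x11 r3=0xa4 r4=0x64 r5=0xbf  N=1 Z=0
-- IRQ taken; context saved, return-PC = 5 --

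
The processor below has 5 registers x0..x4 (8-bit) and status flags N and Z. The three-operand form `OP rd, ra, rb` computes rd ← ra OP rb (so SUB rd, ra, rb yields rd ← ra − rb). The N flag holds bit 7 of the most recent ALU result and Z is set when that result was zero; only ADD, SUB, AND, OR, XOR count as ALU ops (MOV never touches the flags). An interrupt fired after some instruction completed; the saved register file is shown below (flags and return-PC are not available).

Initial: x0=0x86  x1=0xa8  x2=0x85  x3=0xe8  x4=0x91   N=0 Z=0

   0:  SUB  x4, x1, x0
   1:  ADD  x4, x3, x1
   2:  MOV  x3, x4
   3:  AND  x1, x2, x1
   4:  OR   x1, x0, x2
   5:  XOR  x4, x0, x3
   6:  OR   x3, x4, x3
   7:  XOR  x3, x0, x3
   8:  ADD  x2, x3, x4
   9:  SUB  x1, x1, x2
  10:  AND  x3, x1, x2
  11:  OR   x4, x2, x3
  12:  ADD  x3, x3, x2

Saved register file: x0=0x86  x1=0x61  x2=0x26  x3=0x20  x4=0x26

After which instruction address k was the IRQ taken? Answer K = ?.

K = 11

after  0: x0=0x86 x1=0xa8 x2=0x85 x3=0xe8 x4=0x22  N=0 Z=0
after  1: x0=0x86 x1=0xa8 x2=0x85 x3=0xe8 x4=0x90  N=1 Z=0
after  2: x0=0x86 x1=0xa8 x2=0x85 x3=0x90 x4=0x90  N=1 Z=0
after  3: x0=0x86 x1=0x80 x2=0x85 x3=0x90 x4=0x90  N=1 Z=0
after  4: x0=0x86 x1=0x87 x2=0x85 x3=0x90 x4=0x90  N=1 Z=0
after  5: x0=0x86 x1=0x87 x2=0x85 x3=0x90 x4=0x16  N=0 Z=0
after  6: x0=0x86 x1=0x87 x2=0x85 x3=0x96 x4=0x16  N=1 Z=0
after  7: x0=0x86 x1=0x87 x2=0x85 x3=0x10 x4=0x16  N=0 Z=0
after  8: x0=0x86 x1=0x87 x2=0x26 x3=0x10 x4=0x16  N=0 Z=0
after  9: x0=0x86 x1=0x61 x2=0x26 x3=0x10 x4=0x16  N=0 Z=0
after 10: x0=0x86 x1=0x61 x2=0x26 x3=0x20 x4=0x16  N=0 Z=0
after 11: x0=0x86 x1=0x61 x2=0x26 x3=0x20 x4=0x26  N=0 Z=0
-- IRQ taken; context saved, return-PC = 12 --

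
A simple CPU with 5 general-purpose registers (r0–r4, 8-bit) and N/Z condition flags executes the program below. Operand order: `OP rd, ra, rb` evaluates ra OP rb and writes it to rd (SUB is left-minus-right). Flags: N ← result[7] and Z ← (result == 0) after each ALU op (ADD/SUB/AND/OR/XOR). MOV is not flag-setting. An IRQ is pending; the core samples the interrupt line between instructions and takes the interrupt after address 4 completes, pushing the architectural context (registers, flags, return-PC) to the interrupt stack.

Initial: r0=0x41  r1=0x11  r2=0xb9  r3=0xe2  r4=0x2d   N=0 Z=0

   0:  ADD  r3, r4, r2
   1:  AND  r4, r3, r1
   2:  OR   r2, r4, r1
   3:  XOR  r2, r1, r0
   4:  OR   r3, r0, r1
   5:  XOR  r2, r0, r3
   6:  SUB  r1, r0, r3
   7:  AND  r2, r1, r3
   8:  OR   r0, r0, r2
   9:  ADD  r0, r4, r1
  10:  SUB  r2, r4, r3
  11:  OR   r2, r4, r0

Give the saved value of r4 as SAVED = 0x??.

SAVED = 0x00

after  0: r0=0x41 r1=0x11 r2=0xb9 r3=0xe6 r4=0x2d  N=1 Z=0
after  1: r0=0x41 r1=0x11 r2=0xb9 r3=0xe6 r4=0x00  N=0 Z=1
after  2: r0=0x41 r1=0x11 r2=0x11 r3=0xe6 r4=0x00  N=0 Z=0
after  3: r0=0x41 r1=0x11 r2=0x50 r3=0xe6 r4=0x00  N=0 Z=0
after  4: r0=0x41 r1=0x11 r2=0x50 r3=0x51 r4=0x00  N=0 Z=0
-- IRQ taken; context saved, return-PC = 5 --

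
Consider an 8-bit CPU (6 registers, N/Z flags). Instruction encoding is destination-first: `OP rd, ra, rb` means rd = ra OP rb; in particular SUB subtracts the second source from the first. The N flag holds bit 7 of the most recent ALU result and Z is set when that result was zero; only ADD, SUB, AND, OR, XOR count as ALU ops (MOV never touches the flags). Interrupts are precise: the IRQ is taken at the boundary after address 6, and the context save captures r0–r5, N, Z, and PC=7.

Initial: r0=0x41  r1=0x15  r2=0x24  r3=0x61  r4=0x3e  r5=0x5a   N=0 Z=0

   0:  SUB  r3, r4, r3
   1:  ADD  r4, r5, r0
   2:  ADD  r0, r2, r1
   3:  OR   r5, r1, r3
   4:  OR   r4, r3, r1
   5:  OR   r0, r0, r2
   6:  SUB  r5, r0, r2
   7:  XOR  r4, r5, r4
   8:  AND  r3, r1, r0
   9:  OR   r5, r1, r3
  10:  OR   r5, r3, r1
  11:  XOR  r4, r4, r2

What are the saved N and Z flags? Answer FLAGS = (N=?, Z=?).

FLAGS = (N=0, Z=0)

after  0: r0=0x41 r1=0x15 r2=0x24 r3=0xdd r4=0x3e r5=0x5a  N=1 Z=0
after  1: r0=0x41 r1=0x15 r2=0x24 r3=0xdd r4=0x9b r5=0x5a  N=1 Z=0
after  2: r0=0x39 r1=0x15 r2=0x24 r3=0xdd r4=0x9b r5=0x5a  N=0 Z=0
after  3: r0=0x39 r1=0x15 r2=0x24 r3=0xdd r4=0x9b r5=0xdd  N=1 Z=0
after  4: r0=0x39 r1=0x15 r2=0x24 r3=0xdd r4=0xdd r5=0xdd  N=1 Z=0
after  5: r0=0x3d r1=0x15 r2=0x24 r3=0xdd r4=0xdd r5=0xdd  N=0 Z=0
after  6: r0=0x3d r1=0x15 r2=0x24 r3=0xdd r4=0xdd r5=0x19  N=0 Z=0
-- IRQ taken; context saved, return-PC = 7 --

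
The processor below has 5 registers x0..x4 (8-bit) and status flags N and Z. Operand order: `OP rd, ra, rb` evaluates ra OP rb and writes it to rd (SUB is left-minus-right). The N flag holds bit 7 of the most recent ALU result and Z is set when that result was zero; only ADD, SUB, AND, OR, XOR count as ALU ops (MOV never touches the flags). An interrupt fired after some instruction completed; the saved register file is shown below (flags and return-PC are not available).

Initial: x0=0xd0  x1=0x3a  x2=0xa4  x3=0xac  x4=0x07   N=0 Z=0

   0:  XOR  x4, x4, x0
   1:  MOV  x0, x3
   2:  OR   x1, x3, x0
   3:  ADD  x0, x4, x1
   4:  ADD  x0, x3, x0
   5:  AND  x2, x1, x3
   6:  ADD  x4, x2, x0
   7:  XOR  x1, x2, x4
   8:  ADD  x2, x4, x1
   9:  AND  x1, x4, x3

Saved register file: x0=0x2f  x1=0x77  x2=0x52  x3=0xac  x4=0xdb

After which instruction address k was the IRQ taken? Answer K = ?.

K = 8

after  0: x0=0xd0 x1=0x3a x2=0xa4 x3=0xac x4=0xd7  N=1 Z=0
after  1: x0=0xac x1=0x3a x2=0xa4 x3=0xac x4=0xd7  N=1 Z=0
after  2: x0=0xac x1=0xac x2=0xa4 x3=0xac x4=0xd7  N=1 Z=0
after  3: x0=0x83 x1=0xac x2=0xa4 x3=0xac x4=0xd7  N=1 Z=0
after  4: x0=0x2f x1=0xac x2=0xa4 x3=0xac x4=0xd7  N=0 Z=0
after  5: x0=0x2f x1=0xac x2=0xac x3=0xac x4=0xd7  N=1 Z=0
after  6: x0=0x2f x1=0xac x2=0xac x3=0xac x4=0xdb  N=1 Z=0
after  7: x0=0x2f x1=0x77 x2=0xac x3=0xac x4=0xdb  N=0 Z=0
after  8: x0=0x2f x1=0x77 x2=0x52 x3=0xac x4=0xdb  N=0 Z=0
-- IRQ taken; context saved, return-PC = 9 --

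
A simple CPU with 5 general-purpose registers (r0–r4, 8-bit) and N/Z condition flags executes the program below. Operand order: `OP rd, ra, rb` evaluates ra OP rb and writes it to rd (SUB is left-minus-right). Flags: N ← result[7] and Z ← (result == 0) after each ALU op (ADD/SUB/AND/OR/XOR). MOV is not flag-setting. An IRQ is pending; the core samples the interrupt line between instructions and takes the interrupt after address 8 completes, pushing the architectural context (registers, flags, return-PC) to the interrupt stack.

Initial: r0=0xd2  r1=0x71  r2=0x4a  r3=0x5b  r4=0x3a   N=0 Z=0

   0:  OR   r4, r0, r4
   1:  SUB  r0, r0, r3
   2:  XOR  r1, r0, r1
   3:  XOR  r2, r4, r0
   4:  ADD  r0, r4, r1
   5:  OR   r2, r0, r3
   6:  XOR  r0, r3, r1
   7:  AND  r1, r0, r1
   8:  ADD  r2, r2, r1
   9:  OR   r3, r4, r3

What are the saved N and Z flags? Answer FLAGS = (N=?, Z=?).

FLAGS = (N=0, Z=0)

after  0: r0=0xd2 r1=0x71 r2=0x4a r3=0x5b r4=0xfa  N=1 Z=0
after  1: r0=0x77 r1=0x71 r2=0x4a r3=0x5b r4=0xfa  N=0 Z=0
after  2: r0=0x77 r1=0x06 r2=0x4a r3=0x5b r4=0xfa  N=0 Z=0
after  3: r0=0x77 r1=0x06 r2=0x8d r3=0x5b r4=0xfa  N=1 Z=0
after  4: r0=0x00 r1=0x06 r2=0x8d r3=0x5b r4=0xfa  N=0 Z=1
after  5: r0=0x00 r1=0x06 r2=0x5b r3=0x5b r4=0xfa  N=0 Z=0
after  6: r0=0x5d r1=0x06 r2=0x5b r3=0x5b r4=0xfa  N=0 Z=0
after  7: r0=0x5d r1=0x04 r2=0x5b r3=0x5b r4=0xfa  N=0 Z=0
after  8: r0=0x5d r1=0x04 r2=0x5f r3=0x5b r4=0xfa  N=0 Z=0
-- IRQ taken; context saved, return-PC = 9 --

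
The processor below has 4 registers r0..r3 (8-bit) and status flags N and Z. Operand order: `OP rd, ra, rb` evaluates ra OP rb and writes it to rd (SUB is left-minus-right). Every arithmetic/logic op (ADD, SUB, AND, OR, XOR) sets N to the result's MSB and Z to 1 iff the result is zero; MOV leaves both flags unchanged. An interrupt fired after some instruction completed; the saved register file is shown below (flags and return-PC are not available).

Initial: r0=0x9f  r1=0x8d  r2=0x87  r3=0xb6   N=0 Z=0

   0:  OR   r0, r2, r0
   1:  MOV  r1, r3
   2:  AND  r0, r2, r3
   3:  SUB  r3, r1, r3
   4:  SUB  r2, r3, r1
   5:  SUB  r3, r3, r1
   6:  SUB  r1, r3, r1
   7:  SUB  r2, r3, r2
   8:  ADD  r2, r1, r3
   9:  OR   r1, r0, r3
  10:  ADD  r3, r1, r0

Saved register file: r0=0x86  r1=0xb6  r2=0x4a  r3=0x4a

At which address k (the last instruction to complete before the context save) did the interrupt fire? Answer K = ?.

after  0: r0=0x9f r1=0x8d r2=0x87 r3=0xb6  N=1 Z=0
after  1: r0=0x9f r1=0xb6 r2=0x87 r3=0xb6  N=1 Z=0
after  2: r0=0x86 r1=0xb6 r2=0x87 r3=0xb6  N=1 Z=0
after  3: r0=0x86 r1=0xb6 r2=0x87 r3=0x00  N=0 Z=1
after  4: r0=0x86 r1=0xb6 r2=0x4a r3=0x00  N=0 Z=0
after  5: r0=0x86 r1=0xb6 r2=0x4a r3=0x4a  N=0 Z=0
-- IRQ taken; context saved, return-PC = 6 --

K = 5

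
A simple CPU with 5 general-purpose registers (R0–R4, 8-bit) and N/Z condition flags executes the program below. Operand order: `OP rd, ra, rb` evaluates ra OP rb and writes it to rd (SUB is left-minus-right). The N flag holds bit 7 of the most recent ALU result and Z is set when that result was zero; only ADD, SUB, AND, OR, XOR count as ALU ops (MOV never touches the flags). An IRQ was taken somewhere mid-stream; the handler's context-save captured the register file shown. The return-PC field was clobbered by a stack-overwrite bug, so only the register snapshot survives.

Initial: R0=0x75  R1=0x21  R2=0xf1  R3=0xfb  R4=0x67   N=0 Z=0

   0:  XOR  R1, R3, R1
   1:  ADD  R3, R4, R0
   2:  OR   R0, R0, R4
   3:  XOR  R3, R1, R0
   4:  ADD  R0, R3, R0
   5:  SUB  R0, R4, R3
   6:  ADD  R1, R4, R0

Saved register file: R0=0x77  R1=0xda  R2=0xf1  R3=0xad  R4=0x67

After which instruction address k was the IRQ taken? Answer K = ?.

after  0: R0=0x75 R1=0xda R2=0xf1 R3=0xfb R4=0x67  N=1 Z=0
after  1: R0=0x75 R1=0xda R2=0xf1 R3=0xdc R4=0x67  N=1 Z=0
after  2: R0=0x77 R1=0xda R2=0xf1 R3=0xdc R4=0x67  N=0 Z=0
after  3: R0=0x77 R1=0xda R2=0xf1 R3=0xad R4=0x67  N=1 Z=0
-- IRQ taken; context saved, return-PC = 4 --

K = 3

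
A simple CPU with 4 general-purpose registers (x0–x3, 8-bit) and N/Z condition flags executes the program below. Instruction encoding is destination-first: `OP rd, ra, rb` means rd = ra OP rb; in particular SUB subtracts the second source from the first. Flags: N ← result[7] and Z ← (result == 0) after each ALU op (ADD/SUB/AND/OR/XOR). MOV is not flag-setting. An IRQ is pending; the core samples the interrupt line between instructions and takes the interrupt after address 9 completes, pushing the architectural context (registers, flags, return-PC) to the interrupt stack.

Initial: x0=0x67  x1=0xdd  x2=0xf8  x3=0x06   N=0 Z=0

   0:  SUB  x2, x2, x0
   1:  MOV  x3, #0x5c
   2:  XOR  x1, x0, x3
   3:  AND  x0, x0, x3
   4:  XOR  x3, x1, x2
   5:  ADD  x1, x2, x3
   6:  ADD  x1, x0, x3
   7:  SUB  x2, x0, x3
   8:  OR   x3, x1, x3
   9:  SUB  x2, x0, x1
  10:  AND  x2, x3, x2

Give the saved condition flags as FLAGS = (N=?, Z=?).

after  0: x0=0x67 x1=0xdd x2=0x91 x3=0x06  N=1 Z=0
after  1: x0=0x67 x1=0xdd x2=0x91 x3=0x5c  N=1 Z=0
after  2: x0=0x67 x1=0x3b x2=0x91 x3=0x5c  N=0 Z=0
after  3: x0=0x44 x1=0x3b x2=0x91 x3=0x5c  N=0 Z=0
after  4: x0=0x44 x1=0x3b x2=0x91 x3=0xaa  N=1 Z=0
after  5: x0=0x44 x1=0x3b x2=0x91 x3=0xaa  N=0 Z=0
after  6: x0=0x44 x1=0xee x2=0x91 x3=0xaa  N=1 Z=0
after  7: x0=0x44 x1=0xee x2=0x9a x3=0xaa  N=1 Z=0
after  8: x0=0x44 x1=0xee x2=0x9a x3=0xee  N=1 Z=0
after  9: x0=0x44 x1=0xee x2=0x56 x3=0xee  N=0 Z=0
-- IRQ taken; context saved, return-PC = 10 --

FLAGS = (N=0, Z=0)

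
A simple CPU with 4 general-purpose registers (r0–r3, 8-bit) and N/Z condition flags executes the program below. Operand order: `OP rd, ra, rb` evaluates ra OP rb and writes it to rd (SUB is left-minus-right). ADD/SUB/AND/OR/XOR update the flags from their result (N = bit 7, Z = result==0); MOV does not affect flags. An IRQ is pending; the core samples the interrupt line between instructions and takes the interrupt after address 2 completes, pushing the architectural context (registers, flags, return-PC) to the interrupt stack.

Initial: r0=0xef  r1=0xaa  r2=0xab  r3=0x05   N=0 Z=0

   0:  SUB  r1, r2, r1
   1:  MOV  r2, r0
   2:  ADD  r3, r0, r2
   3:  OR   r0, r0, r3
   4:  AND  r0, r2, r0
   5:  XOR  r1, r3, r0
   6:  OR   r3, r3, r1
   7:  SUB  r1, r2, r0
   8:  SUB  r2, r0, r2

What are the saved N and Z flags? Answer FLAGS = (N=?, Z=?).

FLAGS = (N=1, Z=0)

after  0: r0=0xef r1=0x01 r2=0xab r3=0x05  N=0 Z=0
after  1: r0=0xef r1=0x01 r2=0xef r3=0x05  N=0 Z=0
after  2: r0=0xef r1=0x01 r2=0xef r3=0xde  N=1 Z=0
-- IRQ taken; context saved, return-PC = 3 --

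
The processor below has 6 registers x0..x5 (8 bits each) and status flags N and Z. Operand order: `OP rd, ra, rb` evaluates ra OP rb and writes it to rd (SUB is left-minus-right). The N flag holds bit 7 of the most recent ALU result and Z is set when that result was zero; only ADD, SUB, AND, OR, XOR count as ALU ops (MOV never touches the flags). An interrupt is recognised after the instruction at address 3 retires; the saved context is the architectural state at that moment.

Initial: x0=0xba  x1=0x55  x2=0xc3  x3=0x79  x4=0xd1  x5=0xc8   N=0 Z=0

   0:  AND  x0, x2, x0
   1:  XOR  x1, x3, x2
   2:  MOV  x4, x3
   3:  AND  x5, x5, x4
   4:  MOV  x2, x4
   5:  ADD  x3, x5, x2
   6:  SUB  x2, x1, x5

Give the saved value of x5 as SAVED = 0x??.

after  0: x0=0x82 x1=0x55 x2=0xc3 x3=0x79 x4=0xd1 x5=0xc8  N=1 Z=0
after  1: x0=0x82 x1=0xba x2=0xc3 x3=0x79 x4=0xd1 x5=0xc8  N=1 Z=0
after  2: x0=0x82 x1=0xba x2=0xc3 x3=0x79 x4=0x79 x5=0xc8  N=1 Z=0
after  3: x0=0x82 x1=0xba x2=0xc3 x3=0x79 x4=0x79 x5=0x48  N=0 Z=0
-- IRQ taken; context saved, return-PC = 4 --

SAVED = 0x48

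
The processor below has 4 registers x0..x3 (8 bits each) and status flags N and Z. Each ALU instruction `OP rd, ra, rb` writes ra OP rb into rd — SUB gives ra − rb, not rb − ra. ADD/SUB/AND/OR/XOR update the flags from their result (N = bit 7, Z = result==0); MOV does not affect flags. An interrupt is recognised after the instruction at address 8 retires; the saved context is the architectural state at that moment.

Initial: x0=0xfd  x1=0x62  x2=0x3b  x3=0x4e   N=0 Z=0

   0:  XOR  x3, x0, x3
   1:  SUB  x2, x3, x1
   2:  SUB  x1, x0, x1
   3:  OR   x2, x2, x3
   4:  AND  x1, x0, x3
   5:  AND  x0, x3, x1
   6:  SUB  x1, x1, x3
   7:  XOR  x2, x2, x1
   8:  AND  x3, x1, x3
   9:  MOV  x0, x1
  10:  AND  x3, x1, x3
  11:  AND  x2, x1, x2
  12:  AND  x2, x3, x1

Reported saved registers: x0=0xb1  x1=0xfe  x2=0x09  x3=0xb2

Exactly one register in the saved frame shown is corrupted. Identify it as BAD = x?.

after  0: x0=0xfd x1=0x62 x2=0x3b x3=0xb3  N=1 Z=0
after  1: x0=0xfd x1=0x62 x2=0x51 x3=0xb3  N=0 Z=0
after  2: x0=0xfd x1=0x9b x2=0x51 x3=0xb3  N=1 Z=0
after  3: x0=0xfd x1=0x9b x2=0xf3 x3=0xb3  N=1 Z=0
after  4: x0=0xfd x1=0xb1 x2=0xf3 x3=0xb3  N=1 Z=0
after  5: x0=0xb1 x1=0xb1 x2=0xf3 x3=0xb3  N=1 Z=0
after  6: x0=0xb1 x1=0xfe x2=0xf3 x3=0xb3  N=1 Z=0
after  7: x0=0xb1 x1=0xfe x2=0x0d x3=0xb3  N=0 Z=0
after  8: x0=0xb1 x1=0xfe x2=0x0d x3=0xb2  N=1 Z=0
-- IRQ taken; context saved, return-PC = 9 --
mismatch: x2: reported 0x09 vs actual 0x0d

BAD = x2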